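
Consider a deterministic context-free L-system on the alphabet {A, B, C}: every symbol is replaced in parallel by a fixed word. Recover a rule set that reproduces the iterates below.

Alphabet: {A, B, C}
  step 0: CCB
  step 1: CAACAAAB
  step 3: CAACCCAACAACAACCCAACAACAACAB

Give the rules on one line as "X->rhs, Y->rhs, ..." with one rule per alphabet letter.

A->C, B->AB, C->CAA

  step 0 ⇒ step 1: CCB ⇒ CAA·CAA·AB
    B ↦ AB
    C ↦ CAA
    A ↦ C  (constrained at step 1)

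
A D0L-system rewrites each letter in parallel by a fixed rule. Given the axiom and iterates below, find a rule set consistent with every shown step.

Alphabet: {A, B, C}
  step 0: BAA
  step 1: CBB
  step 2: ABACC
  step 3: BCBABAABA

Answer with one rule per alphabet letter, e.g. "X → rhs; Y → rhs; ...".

A->B, B->C, C->ABA

  step 2 ⇒ step 3: ABACC ⇒ B·C·B·ABA·ABA
    A ↦ B
    B ↦ C
    C ↦ ABA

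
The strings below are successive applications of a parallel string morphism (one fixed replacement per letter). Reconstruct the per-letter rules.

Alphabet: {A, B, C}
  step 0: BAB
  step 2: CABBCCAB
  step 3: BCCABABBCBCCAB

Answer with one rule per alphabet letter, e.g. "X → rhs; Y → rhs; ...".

  step 2 ⇒ step 3: CABBCCAB ⇒ BC·C·AB·AB·BC·BC·C·AB
    A ↦ C
    B ↦ AB
    C ↦ BC

A->C, B->AB, C->BC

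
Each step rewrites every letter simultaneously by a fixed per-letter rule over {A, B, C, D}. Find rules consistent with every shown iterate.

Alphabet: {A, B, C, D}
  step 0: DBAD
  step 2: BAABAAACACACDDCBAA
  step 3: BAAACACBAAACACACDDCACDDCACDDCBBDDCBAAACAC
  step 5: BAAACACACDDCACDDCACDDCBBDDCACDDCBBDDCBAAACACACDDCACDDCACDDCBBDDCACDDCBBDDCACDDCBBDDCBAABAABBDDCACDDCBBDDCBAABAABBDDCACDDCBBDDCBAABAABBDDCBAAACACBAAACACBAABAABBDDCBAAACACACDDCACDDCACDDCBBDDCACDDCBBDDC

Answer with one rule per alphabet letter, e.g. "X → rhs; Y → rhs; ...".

A->AC, B->BAA, C->DDC, D->B

  step 2 ⇒ step 3: BAABAAACACACDDCBAA ⇒ BAA·AC·AC·BAA·AC·AC·AC·DDC·AC·DDC·AC·DDC·B·B·DDC·BAA·AC·AC
    A ↦ AC
    B ↦ BAA
    C ↦ DDC
    D ↦ B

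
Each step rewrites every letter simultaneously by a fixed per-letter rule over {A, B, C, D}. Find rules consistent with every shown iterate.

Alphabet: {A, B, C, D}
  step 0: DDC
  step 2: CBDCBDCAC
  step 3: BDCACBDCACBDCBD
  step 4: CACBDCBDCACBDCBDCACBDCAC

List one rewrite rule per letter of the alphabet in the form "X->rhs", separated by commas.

A->C, B->C, C->BD, D->AC

  step 3 ⇒ step 4: BDCACBDCACBDCBD ⇒ C·AC·BD·C·BD·C·AC·BD·C·BD·C·AC·BD·C·AC
    A ↦ C
    B ↦ C
    C ↦ BD
    D ↦ AC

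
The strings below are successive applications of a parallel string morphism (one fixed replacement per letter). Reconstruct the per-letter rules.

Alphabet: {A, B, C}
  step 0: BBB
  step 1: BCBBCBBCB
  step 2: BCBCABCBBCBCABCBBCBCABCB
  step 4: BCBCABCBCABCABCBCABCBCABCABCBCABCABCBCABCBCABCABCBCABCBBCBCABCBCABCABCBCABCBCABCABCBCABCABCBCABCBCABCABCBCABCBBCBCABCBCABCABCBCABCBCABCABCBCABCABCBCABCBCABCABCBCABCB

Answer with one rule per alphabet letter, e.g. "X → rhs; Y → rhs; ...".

  step 1 ⇒ step 2: BCBBCBBCB ⇒ BCB·CA·BCB·BCB·CA·BCB·BCB·CA·BCB
    B ↦ BCB
    C ↦ CA
    A ↦ BCA  (constrained at step 2)

A->BCA, B->BCB, C->CA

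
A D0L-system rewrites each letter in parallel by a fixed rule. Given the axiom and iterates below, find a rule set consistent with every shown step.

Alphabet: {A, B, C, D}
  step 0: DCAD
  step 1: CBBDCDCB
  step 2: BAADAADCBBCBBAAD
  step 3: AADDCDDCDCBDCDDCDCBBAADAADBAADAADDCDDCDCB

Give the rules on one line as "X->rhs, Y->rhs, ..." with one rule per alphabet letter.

A->DCD, B->AAD, C->B, D->CB

  step 2 ⇒ step 3: BAADAADCBBCBBAAD ⇒ AAD·DCD·DCD·CB·DCD·DCD·CB·B·AAD·AAD·B·AAD·AAD·DCD·DCD·CB
    A ↦ DCD
    B ↦ AAD
    C ↦ B
    D ↦ CB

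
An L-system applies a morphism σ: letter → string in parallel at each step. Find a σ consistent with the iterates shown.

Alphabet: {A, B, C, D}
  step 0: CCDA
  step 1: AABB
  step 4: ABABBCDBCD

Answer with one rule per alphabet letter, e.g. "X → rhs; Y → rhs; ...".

A->B, B->CD, C->A, D->B

  step 0 ⇒ step 1: CCDA ⇒ A·A·B·B
    A ↦ B
    C ↦ A
    D ↦ B
    B ↦ CD  (constrained at step 1)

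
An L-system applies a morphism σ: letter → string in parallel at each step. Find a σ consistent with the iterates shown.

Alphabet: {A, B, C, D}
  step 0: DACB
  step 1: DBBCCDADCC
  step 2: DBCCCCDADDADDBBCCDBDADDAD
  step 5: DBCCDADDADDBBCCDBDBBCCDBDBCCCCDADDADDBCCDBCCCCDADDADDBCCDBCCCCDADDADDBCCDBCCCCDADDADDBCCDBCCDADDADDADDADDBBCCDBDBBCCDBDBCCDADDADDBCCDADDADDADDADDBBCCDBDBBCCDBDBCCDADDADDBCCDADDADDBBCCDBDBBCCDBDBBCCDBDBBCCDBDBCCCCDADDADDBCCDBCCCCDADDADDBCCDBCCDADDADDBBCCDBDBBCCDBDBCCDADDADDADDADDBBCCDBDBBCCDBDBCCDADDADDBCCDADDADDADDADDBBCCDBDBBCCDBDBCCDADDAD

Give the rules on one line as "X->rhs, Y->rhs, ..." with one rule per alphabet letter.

A->BCC, B->CC, C->DAD, D->DB

  step 1 ⇒ step 2: DBBCCDADCC ⇒ DB·CC·CC·DAD·DAD·DB·BCC·DB·DAD·DAD
    A ↦ BCC
    B ↦ CC
    C ↦ DAD
    D ↦ DB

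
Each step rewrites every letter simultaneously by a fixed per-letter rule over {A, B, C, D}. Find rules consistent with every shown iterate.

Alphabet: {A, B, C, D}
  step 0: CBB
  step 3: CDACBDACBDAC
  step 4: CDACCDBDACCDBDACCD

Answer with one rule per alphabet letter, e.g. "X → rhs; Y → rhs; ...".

  step 3 ⇒ step 4: CDACBDACBDAC ⇒ CD·A·C·CD·BD·A·C·CD·BD·A·C·CD
    A ↦ C
    B ↦ BD
    C ↦ CD
    D ↦ A

A->C, B->BD, C->CD, D->A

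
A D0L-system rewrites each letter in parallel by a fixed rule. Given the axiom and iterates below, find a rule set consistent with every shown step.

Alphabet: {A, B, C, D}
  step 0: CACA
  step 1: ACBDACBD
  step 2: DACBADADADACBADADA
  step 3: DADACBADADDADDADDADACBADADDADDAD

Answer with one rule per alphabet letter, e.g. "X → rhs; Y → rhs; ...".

  step 2 ⇒ step 3: DACBADADADACBADADA ⇒ DA·D·ACB·ADA·D·DA·D·DA·D·DA·D·ACB·ADA·D·DA·D·DA·D
    A ↦ D
    B ↦ ADA
    C ↦ ACB
    D ↦ DA

A->D, B->ADA, C->ACB, D->DA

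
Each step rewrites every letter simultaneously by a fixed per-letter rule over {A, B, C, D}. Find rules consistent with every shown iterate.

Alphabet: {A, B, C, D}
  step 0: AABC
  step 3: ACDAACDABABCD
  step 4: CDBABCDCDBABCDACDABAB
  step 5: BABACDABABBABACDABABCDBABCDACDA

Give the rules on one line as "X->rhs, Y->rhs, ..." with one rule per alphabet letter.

  step 4 ⇒ step 5: CDBABCDCDBABCDACDABAB ⇒ B·AB·A·CD·A·B·AB·B·AB·A·CD·A·B·AB·CD·B·AB·CD·A·CD·A
    A ↦ CD
    B ↦ A
    C ↦ B
    D ↦ AB

A->CD, B->A, C->B, D->AB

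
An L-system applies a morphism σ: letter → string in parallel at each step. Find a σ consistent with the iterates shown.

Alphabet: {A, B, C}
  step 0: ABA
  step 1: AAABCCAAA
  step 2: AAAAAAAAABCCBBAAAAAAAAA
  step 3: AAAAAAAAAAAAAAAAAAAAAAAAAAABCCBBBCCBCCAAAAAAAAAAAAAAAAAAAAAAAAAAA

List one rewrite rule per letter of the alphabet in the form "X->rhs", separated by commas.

  step 2 ⇒ step 3: AAAAAAAAABCCBBAAAAAAAAA ⇒ AAA·AAA·AAA·AAA·AAA·AAA·AAA·AAA·AAA·BCC·B·B·BCC·BCC·AAA·AAA·AAA·AAA·AAA·AAA·AAA·AAA·AAA
    A ↦ AAA
    B ↦ BCC
    C ↦ B

A->AAA, B->BCC, C->B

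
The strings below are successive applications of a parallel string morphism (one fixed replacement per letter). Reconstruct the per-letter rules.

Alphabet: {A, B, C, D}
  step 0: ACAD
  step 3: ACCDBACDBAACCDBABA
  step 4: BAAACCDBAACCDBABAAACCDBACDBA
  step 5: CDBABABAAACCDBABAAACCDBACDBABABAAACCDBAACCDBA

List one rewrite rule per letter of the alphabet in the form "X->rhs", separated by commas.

  step 4 ⇒ step 5: BAAACCDBAACCDBABAAACCDBACDBA ⇒ CD·BA·BA·BA·A·A·C·CD·BA·BA·A·A·C·CD·BA·CD·BA·BA·BA·A·A·C·CD·BA·A·C·CD·BA
    A ↦ BA
    B ↦ CD
    C ↦ A
    D ↦ C

A->BA, B->CD, C->A, D->C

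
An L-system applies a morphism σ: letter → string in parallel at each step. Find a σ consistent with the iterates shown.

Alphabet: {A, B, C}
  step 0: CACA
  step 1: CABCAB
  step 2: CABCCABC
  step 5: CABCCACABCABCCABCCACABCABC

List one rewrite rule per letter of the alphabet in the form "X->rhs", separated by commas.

  step 1 ⇒ step 2: CABCAB ⇒ CA·B·C·CA·B·C
    A ↦ B
    B ↦ C
    C ↦ CA

A->B, B->C, C->CA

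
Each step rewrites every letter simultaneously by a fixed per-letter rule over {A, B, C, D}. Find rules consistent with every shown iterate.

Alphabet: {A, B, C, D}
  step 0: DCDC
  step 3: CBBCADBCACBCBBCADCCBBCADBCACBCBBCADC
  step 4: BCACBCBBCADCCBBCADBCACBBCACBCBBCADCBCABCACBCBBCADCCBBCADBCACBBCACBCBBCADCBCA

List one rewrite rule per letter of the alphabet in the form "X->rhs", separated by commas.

A->D, B->CB, C->BCA, D->C

  step 3 ⇒ step 4: CBBCADBCACBCBBCADCCBBCADBCACBCBBCADC ⇒ BCA·CB·CB·BCA·D·C·CB·BCA·D·BCA·CB·BCA·CB·CB·BCA·D·C·BCA·BCA·CB·CB·BCA·D·C·CB·BCA·D·BCA·CB·BCA·CB·CB·BCA·D·C·BCA
    A ↦ D
    B ↦ CB
    C ↦ BCA
    D ↦ C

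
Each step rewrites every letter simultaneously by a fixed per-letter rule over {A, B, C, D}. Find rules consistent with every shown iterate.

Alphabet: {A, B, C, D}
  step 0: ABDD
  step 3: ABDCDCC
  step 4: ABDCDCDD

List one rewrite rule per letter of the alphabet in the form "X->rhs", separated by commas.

  step 3 ⇒ step 4: ABDCDCC ⇒ AB·D·C·D·C·D·D
    A ↦ AB
    B ↦ D
    C ↦ D
    D ↦ C

A->AB, B->D, C->D, D->C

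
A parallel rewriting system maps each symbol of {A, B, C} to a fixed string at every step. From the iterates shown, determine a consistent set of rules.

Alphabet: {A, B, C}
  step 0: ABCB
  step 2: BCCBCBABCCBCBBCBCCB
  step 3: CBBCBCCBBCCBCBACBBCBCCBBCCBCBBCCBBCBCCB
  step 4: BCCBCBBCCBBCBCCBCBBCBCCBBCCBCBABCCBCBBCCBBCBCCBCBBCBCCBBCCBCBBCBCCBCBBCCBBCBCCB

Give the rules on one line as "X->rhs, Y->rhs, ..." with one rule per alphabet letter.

  step 3 ⇒ step 4: CBBCBCCBBCCBCBACBBCBCCBBCCBCBBCCBBCBCCB ⇒ BC·CB·CB·BC·CB·BC·BC·CB·CB·BC·BC·CB·BC·CB·CBA·BC·CB·CB·BC·CB·BC·BC·CB·CB·BC·BC·CB·BC·CB·CB·BC·BC·CB·CB·BC·CB·BC·BC·CB
    A ↦ CBA
    B ↦ CB
    C ↦ BC

A->CBA, B->CB, C->BC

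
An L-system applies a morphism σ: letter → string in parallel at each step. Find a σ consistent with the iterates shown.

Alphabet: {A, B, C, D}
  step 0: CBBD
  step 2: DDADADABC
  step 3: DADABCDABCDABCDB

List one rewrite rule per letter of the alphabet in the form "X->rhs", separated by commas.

  step 2 ⇒ step 3: DDADADABC ⇒ DA·DA·BC·DA·BC·DA·BC·D·B
    A ↦ BC
    B ↦ D
    C ↦ B
    D ↦ DA

A->BC, B->D, C->B, D->DA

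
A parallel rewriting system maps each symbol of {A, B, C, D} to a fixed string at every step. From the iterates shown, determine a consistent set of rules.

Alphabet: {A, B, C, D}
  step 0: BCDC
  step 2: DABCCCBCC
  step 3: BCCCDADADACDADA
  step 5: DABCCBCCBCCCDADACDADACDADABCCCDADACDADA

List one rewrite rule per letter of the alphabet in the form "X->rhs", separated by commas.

  step 2 ⇒ step 3: DABCCCBCC ⇒ B·CC·C·DA·DA·DA·C·DA·DA
    A ↦ CC
    B ↦ C
    C ↦ DA
    D ↦ B

A->CC, B->C, C->DA, D->B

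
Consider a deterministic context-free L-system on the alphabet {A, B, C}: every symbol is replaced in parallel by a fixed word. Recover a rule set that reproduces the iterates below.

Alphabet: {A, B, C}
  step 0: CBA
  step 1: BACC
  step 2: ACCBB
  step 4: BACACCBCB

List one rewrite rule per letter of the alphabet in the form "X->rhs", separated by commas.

A->C, B->AC, C->B

  step 1 ⇒ step 2: BACC ⇒ AC·C·B·B
    A ↦ C
    B ↦ AC
    C ↦ B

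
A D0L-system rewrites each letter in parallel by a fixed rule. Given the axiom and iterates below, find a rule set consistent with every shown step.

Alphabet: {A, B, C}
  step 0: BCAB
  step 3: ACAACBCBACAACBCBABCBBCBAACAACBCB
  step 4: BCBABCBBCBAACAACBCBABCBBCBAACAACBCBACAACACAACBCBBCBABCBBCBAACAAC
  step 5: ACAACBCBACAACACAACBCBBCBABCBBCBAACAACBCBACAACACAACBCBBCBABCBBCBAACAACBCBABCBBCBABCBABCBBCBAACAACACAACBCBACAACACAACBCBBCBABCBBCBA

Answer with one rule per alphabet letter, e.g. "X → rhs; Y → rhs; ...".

A->BCB, B->AC, C->A

  step 4 ⇒ step 5: BCBABCBBCBAACAACBCBABCBBCBAACAACBCBACAACACAACBCBBCBABCBBCBAACAAC ⇒ AC·A·AC·BCB·AC·A·AC·AC·A·AC·BCB·BCB·A·BCB·BCB·A·AC·A·AC·BCB·AC·A·AC·AC·A·AC·BCB·BCB·A·BCB·BCB·A·AC·A·AC·BCB·A·BCB·BCB·A·BCB·A·BCB·BCB·A·AC·A·AC·AC·A·AC·BCB·AC·A·AC·AC·A·AC·BCB·BCB·A·BCB·BCB·A
    A ↦ BCB
    B ↦ AC
    C ↦ A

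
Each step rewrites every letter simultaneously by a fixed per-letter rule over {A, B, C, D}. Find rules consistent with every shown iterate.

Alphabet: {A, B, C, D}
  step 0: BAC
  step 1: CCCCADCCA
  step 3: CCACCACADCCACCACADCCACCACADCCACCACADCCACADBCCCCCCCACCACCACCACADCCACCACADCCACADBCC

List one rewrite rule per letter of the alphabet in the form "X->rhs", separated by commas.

  step 0 ⇒ step 1: BAC ⇒ CCC·CAD·CCA
    A ↦ CAD
    B ↦ CCC
    C ↦ CCA
    D ↦ BCC  (constrained at step 1)

A->CAD, B->CCC, C->CCA, D->BCC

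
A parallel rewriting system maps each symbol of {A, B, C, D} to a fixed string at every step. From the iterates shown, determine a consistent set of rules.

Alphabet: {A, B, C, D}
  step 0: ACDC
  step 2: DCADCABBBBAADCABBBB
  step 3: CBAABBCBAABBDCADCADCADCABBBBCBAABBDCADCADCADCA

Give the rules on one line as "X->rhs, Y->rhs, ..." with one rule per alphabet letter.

  step 2 ⇒ step 3: DCADCABBBBAADCABBBB ⇒ CB·AA·BB·CB·AA·BB·DCA·DCA·DCA·DCA·BB·BB·CB·AA·BB·DCA·DCA·DCA·DCA
    A ↦ BB
    B ↦ DCA
    C ↦ AA
    D ↦ CB

A->BB, B->DCA, C->AA, D->CB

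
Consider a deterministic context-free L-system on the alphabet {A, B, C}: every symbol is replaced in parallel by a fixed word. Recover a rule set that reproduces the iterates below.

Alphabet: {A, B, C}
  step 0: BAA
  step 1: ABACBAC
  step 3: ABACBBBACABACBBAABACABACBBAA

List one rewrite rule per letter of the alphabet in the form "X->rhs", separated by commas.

A->BAC, B->A, C->BB

  step 0 ⇒ step 1: BAA ⇒ A·BAC·BAC
    A ↦ BAC
    B ↦ A
    C ↦ BB  (constrained at step 1)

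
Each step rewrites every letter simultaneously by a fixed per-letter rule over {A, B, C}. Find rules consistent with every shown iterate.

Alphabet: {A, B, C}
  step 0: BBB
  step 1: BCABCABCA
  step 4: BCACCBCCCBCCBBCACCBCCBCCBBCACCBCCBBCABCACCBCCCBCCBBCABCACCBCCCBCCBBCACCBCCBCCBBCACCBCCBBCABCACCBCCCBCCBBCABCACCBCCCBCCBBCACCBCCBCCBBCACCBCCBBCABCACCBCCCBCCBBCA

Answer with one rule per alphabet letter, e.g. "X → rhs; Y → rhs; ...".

  step 0 ⇒ step 1: BBB ⇒ BCA·BCA·BCA
    B ↦ BCA
    A ↦ C  (constrained at step 1)
    C ↦ CCB  (constrained at step 1)

A->C, B->BCA, C->CCB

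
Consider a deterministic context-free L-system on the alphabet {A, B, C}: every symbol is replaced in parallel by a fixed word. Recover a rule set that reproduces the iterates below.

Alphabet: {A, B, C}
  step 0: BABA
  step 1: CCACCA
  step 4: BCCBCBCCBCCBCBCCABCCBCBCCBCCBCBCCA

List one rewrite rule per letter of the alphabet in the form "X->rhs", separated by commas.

A->CA, B->C, C->BC

  step 0 ⇒ step 1: BABA ⇒ C·CA·C·CA
    A ↦ CA
    B ↦ C
    C ↦ BC  (constrained at step 1)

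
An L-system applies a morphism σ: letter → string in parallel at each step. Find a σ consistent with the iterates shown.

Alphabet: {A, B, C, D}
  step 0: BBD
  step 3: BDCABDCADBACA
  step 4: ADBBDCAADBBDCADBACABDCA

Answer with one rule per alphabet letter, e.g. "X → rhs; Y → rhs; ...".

A->CA, B->A, C->BD, D->DB

  step 3 ⇒ step 4: BDCABDCADBACA ⇒ A·DB·BD·CA·A·DB·BD·CA·DB·A·CA·BD·CA
    A ↦ CA
    B ↦ A
    C ↦ BD
    D ↦ DB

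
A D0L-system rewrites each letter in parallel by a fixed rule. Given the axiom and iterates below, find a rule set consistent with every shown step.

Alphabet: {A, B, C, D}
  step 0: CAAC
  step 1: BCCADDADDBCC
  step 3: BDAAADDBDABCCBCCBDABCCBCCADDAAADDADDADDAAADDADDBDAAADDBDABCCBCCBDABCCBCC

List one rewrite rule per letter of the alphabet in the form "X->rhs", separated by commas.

  step 0 ⇒ step 1: CAAC ⇒ BCC·ADD·ADD·BCC
    A ↦ ADD
    C ↦ BCC
    B ↦ BDA  (constrained at step 1)
    D ↦ A  (constrained at step 1)

A->ADD, B->BDA, C->BCC, D->A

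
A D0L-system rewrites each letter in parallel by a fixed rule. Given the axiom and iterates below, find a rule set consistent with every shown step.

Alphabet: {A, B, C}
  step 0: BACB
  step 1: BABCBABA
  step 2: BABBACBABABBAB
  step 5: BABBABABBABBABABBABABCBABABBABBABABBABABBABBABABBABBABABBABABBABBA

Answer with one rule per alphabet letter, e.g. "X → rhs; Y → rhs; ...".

A->B, B->BA, C->CBA

  step 1 ⇒ step 2: BABCBABA ⇒ BA·B·BA·CBA·BA·B·BA·B
    A ↦ B
    B ↦ BA
    C ↦ CBA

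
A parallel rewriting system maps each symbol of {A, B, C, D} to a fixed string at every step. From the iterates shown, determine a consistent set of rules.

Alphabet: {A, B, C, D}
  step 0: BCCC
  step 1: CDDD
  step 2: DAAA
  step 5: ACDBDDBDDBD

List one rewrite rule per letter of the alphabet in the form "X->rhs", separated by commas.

  step 1 ⇒ step 2: CDDD ⇒ D·A·A·A
    C ↦ D
    D ↦ A
    A ↦ DB  (constrained at step 2)
  step 0 ⇒ step 1: BCCC ⇒ C·D·D·D
    B ↦ C

A->DB, B->C, C->D, D->A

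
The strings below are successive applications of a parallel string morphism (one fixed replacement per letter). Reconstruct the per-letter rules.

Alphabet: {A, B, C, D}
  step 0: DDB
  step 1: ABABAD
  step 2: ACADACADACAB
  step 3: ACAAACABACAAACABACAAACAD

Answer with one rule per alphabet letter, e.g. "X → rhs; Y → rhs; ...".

  step 2 ⇒ step 3: ACADACADACAB ⇒ AC·AA·AC·AB·AC·AA·AC·AB·AC·AA·AC·AD
    A ↦ AC
    B ↦ AD
    C ↦ AA
    D ↦ AB

A->AC, B->AD, C->AA, D->AB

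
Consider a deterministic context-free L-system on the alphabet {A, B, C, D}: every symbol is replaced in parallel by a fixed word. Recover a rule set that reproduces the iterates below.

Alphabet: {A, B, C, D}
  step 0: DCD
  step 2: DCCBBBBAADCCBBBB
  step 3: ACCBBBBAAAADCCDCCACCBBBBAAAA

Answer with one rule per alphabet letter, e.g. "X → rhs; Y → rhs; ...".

A->DCC, B->A, C->BB, D->ACC

  step 2 ⇒ step 3: DCCBBBBAADCCBBBB ⇒ ACC·BB·BB·A·A·A·A·DCC·DCC·ACC·BB·BB·A·A·A·A
    A ↦ DCC
    B ↦ A
    C ↦ BB
    D ↦ ACC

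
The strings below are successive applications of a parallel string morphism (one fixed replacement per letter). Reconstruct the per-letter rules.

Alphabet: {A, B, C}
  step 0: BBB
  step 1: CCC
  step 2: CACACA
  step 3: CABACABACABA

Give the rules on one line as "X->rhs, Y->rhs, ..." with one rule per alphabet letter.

  step 2 ⇒ step 3: CACACA ⇒ CA·BA·CA·BA·CA·BA
    A ↦ BA
    C ↦ CA
  step 0 ⇒ step 1: BBB ⇒ C·C·C
    B ↦ C

A->BA, B->C, C->CA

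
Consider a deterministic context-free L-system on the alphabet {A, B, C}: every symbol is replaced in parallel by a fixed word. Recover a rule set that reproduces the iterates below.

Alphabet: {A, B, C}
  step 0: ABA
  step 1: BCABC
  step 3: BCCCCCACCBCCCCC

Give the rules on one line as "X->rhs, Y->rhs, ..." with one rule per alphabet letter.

A->BC, B->A, C->CC

  step 0 ⇒ step 1: ABA ⇒ BC·A·BC
    A ↦ BC
    B ↦ A
    C ↦ CC  (constrained at step 1)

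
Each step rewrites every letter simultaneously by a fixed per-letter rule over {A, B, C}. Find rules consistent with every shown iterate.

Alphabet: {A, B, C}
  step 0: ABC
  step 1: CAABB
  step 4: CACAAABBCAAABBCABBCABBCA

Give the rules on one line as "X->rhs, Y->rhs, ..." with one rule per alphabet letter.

  step 0 ⇒ step 1: ABC ⇒ CA·A·BB
    A ↦ CA
    B ↦ A
    C ↦ BB

A->CA, B->A, C->BB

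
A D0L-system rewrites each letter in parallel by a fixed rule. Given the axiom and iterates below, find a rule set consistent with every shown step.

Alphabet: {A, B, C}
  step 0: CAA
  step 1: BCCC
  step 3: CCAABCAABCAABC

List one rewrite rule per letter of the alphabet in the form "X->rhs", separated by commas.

  step 0 ⇒ step 1: CAA ⇒ BC·C·C
    A ↦ C
    C ↦ BC
    B ↦ AA  (constrained at step 1)

A->C, B->AA, C->BC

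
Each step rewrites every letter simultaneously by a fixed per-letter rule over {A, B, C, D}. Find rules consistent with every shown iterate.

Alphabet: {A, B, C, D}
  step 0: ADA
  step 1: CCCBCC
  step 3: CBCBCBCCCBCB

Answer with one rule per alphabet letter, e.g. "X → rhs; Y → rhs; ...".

  step 0 ⇒ step 1: ADA ⇒ CC·CB·CC
    A ↦ CC
    D ↦ CB
    B ↦ A  (constrained at step 1)
    C ↦ D  (constrained at step 1)

A->CC, B->A, C->D, D->CB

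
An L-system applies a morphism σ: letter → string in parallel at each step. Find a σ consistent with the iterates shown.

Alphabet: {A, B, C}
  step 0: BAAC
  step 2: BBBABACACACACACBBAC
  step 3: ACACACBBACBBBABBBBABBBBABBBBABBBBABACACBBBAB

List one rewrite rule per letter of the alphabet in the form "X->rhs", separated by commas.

  step 2 ⇒ step 3: BBBABACACACACACBBAC ⇒ AC·AC·AC·BB·AC·BB·BAB·BB·BAB·BB·BAB·BB·BAB·BB·BAB·AC·AC·BB·BAB
    A ↦ BB
    B ↦ AC
    C ↦ BAB

A->BB, B->AC, C->BAB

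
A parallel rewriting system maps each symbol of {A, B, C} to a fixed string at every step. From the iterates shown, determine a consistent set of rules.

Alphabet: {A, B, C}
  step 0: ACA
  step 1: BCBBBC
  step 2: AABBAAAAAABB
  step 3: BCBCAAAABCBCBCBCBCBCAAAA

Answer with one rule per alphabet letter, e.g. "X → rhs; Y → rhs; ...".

  step 2 ⇒ step 3: AABBAAAAAABB ⇒ BC·BC·AA·AA·BC·BC·BC·BC·BC·BC·AA·AA
    A ↦ BC
    B ↦ AA
  step 0 ⇒ step 1: ACA ⇒ BC·BB·BC
    C ↦ BB

A->BC, B->AA, C->BB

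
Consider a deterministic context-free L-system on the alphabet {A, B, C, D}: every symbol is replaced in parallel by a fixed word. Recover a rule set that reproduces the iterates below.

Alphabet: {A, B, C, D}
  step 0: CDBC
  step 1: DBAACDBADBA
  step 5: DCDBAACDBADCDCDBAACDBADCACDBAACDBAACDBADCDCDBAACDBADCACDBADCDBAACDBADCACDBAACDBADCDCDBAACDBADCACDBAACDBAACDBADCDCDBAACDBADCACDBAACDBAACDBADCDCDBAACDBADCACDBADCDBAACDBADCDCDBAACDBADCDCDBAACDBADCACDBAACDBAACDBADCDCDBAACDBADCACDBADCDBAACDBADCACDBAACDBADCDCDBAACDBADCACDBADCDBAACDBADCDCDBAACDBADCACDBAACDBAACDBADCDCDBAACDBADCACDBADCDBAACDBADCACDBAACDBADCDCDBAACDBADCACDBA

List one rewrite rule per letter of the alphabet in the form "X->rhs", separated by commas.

A->DC, B->DBA, C->DBA, D->AC

  step 0 ⇒ step 1: CDBC ⇒ DBA·AC·DBA·DBA
    B ↦ DBA
    C ↦ DBA
    D ↦ AC
    A ↦ DC  (constrained at step 1)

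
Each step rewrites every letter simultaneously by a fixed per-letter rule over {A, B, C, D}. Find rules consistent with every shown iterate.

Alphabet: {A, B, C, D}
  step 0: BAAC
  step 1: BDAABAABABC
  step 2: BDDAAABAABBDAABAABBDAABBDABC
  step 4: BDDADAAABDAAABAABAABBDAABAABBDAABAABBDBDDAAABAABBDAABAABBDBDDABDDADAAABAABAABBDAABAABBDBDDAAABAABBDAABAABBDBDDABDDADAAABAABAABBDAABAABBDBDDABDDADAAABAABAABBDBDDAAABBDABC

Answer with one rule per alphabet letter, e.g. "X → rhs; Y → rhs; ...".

  step 1 ⇒ step 2: BDAABAABABC ⇒ BD·DA·AAB·AAB·BD·AAB·AAB·BD·AAB·BD·ABC
    A ↦ AAB
    B ↦ BD
    C ↦ ABC
    D ↦ DA

A->AAB, B->BD, C->ABC, D->DA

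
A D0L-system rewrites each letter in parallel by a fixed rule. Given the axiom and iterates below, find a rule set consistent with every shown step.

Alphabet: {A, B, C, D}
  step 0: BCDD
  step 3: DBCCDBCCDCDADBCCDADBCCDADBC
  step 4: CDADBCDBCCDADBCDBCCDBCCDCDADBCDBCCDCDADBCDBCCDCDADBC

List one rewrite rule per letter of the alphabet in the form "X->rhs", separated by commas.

  step 3 ⇒ step 4: DBCCDBCCDCDADBCCDADBCCDADBC ⇒ C·DA·DBC·DBC·C·DA·DBC·DBC·C·DBC·C·D·C·DA·DBC·DBC·C·D·C·DA·DBC·DBC·C·D·C·DA·DBC
    A ↦ D
    B ↦ DA
    C ↦ DBC
    D ↦ C

A->D, B->DA, C->DBC, D->C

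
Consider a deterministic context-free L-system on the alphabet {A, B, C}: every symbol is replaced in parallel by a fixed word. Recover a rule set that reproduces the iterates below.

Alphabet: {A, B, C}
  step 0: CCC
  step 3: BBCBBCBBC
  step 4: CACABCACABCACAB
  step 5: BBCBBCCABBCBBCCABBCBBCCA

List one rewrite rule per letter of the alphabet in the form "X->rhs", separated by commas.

  step 4 ⇒ step 5: CACABCACABCACAB ⇒ B·BC·B·BC·CA·B·BC·B·BC·CA·B·BC·B·BC·CA
    A ↦ BC
    B ↦ CA
    C ↦ B

A->BC, B->CA, C->B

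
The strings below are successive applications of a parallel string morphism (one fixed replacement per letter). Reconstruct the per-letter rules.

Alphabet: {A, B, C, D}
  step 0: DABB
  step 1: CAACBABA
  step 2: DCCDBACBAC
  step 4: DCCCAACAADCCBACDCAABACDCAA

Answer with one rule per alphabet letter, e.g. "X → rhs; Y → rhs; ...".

A->C, B->BA, C->D, D->CAA

  step 1 ⇒ step 2: CAACBABA ⇒ D·C·C·D·BA·C·BA·C
    A ↦ C
    B ↦ BA
    C ↦ D
  step 0 ⇒ step 1: DABB ⇒ CAA·C·BA·BA
    D ↦ CAA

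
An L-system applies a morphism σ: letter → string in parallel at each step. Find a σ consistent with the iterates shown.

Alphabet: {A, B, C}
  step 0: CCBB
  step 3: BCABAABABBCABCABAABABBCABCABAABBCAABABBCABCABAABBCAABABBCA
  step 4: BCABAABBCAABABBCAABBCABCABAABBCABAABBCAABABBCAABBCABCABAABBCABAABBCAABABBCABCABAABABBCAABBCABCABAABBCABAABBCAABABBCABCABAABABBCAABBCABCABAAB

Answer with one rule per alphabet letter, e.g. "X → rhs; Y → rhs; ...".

  step 3 ⇒ step 4: BCABAABABBCABCABAABABBCABCABAABBCAABABBCABCABAABBCAABABBCA ⇒ BCA·BA·AB·BCA·AB·AB·BCA·AB·BCA·BCA·BA·AB·BCA·BA·AB·BCA·AB·AB·BCA·AB·BCA·BCA·BA·AB·BCA·BA·AB·BCA·AB·AB·BCA·BCA·BA·AB·AB·BCA·AB·BCA·BCA·BA·AB·BCA·BA·AB·BCA·AB·AB·BCA·BCA·BA·AB·AB·BCA·AB·BCA·BCA·BA·AB
    A ↦ AB
    B ↦ BCA
    C ↦ BA

A->AB, B->BCA, C->BA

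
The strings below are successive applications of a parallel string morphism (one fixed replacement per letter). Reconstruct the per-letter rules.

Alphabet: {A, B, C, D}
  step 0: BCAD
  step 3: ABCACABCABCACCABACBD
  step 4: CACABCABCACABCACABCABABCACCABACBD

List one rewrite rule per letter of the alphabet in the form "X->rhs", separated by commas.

  step 3 ⇒ step 4: ABCACABCABCACCABACBD ⇒ C·AC·AB·C·AB·C·AC·AB·C·AC·AB·C·AB·AB·C·AC·C·AB·AC·BD
    A ↦ C
    B ↦ AC
    C ↦ AB
    D ↦ BD

A->C, B->AC, C->AB, D->BD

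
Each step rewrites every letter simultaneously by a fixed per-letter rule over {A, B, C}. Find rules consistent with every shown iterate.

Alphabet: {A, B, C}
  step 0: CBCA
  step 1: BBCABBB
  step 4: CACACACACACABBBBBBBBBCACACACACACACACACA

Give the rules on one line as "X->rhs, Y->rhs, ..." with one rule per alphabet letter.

A->B, B->CA, C->BB

  step 0 ⇒ step 1: CBCA ⇒ BB·CA·BB·B
    A ↦ B
    B ↦ CA
    C ↦ BB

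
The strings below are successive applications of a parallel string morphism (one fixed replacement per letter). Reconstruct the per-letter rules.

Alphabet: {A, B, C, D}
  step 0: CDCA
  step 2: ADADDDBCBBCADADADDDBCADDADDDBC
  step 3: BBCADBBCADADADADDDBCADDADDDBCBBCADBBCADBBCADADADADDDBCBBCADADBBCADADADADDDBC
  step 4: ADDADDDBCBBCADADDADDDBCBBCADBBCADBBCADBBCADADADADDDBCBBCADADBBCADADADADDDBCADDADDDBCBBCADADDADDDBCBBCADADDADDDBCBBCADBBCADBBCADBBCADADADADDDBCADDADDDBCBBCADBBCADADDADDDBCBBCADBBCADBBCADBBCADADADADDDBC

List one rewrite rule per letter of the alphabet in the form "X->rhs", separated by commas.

  step 3 ⇒ step 4: BBCADBBCADADADADDDBCADDADDDBCBBCADBBCADBBCADADADADDDBCBBCADADBBCADADADADDDBC ⇒ ADD·ADD·DBC·BBC·AD·ADD·ADD·DBC·BBC·AD·BBC·AD·BBC·AD·BBC·AD·AD·AD·ADD·DBC·BBC·AD·AD·BBC·AD·AD·AD·ADD·DBC·ADD·ADD·DBC·BBC·AD·ADD·ADD·DBC·BBC·AD·ADD·ADD·DBC·BBC·AD·BBC·AD·BBC·AD·BBC·AD·AD·AD·ADD·DBC·ADD·ADD·DBC·BBC·AD·BBC·AD·ADD·ADD·DBC·BBC·AD·BBC·AD·BBC·AD·BBC·AD·AD·AD·ADD·DBC
    A ↦ BBC
    B ↦ ADD
    C ↦ DBC
    D ↦ AD

A->BBC, B->ADD, C->DBC, D->AD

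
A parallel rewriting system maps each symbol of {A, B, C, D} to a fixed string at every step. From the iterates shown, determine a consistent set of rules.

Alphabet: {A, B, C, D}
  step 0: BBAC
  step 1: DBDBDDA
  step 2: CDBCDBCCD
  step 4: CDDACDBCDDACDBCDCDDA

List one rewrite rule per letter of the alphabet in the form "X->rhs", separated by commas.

A->D, B->DB, C->DA, D->C

  step 1 ⇒ step 2: DBDBDDA ⇒ C·DB·C·DB·C·C·D
    A ↦ D
    B ↦ DB
    D ↦ C
  step 0 ⇒ step 1: BBAC ⇒ DB·DB·D·DA
    C ↦ DA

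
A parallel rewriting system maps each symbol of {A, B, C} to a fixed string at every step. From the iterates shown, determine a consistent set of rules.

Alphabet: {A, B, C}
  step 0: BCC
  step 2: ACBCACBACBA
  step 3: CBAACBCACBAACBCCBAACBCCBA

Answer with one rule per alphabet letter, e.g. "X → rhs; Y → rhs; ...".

  step 2 ⇒ step 3: ACBCACBACBA ⇒ CBA·A·CBC·A·CBA·A·CBC·CBA·A·CBC·CBA
    A ↦ CBA
    B ↦ CBC
    C ↦ A

A->CBA, B->CBC, C->A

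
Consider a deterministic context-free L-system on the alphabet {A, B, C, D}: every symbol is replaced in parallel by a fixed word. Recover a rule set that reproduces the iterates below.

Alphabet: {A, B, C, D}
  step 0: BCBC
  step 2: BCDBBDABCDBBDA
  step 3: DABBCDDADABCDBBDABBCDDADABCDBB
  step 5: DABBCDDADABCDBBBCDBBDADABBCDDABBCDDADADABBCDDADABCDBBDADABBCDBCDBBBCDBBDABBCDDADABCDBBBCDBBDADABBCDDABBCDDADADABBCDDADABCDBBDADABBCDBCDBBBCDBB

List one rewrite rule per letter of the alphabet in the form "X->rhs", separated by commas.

  step 2 ⇒ step 3: BCDBBDABCDBBDA ⇒ DA·B·BCD·DA·DA·BCD·BB·DA·B·BCD·DA·DA·BCD·BB
    A ↦ BB
    B ↦ DA
    C ↦ B
    D ↦ BCD

A->BB, B->DA, C->B, D->BCD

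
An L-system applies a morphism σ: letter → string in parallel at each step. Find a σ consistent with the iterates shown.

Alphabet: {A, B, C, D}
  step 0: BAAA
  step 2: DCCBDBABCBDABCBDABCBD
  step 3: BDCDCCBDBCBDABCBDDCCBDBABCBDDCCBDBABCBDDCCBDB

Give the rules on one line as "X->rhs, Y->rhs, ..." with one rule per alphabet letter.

  step 2 ⇒ step 3: DCCBDBABCBDABCBDABCBD ⇒ B·DC·DC·CBD·B·CBD·AB·CBD·DC·CBD·B·AB·CBD·DC·CBD·B·AB·CBD·DC·CBD·B
    A ↦ AB
    B ↦ CBD
    C ↦ DC
    D ↦ B

A->AB, B->CBD, C->DC, D->B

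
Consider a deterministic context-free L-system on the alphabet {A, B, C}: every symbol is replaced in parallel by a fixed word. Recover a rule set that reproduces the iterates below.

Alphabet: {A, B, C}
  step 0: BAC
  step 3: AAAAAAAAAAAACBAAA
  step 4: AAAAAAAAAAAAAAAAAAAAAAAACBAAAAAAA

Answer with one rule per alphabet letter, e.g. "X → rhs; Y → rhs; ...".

A->AA, B->A, C->CB

  step 3 ⇒ step 4: AAAAAAAAAAAACBAAA ⇒ AA·AA·AA·AA·AA·AA·AA·AA·AA·AA·AA·AA·CB·A·AA·AA·AA
    A ↦ AA
    B ↦ A
    C ↦ CB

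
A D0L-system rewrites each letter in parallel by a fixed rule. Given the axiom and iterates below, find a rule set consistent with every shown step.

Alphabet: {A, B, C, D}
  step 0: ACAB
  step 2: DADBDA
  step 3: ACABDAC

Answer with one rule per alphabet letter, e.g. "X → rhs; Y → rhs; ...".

A->C, B->BD, C->D, D->A

  step 2 ⇒ step 3: DADBDA ⇒ A·C·A·BD·A·C
    A ↦ C
    B ↦ BD
    D ↦ A
    C ↦ D  (constrained at step 0)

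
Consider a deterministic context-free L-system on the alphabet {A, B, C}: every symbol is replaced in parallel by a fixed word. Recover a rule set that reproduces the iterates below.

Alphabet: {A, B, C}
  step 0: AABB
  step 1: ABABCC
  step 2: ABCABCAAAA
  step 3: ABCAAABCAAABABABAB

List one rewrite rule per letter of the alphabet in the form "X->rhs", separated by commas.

  step 2 ⇒ step 3: ABCABCAAAA ⇒ AB·C·AA·AB·C·AA·AB·AB·AB·AB
    A ↦ AB
    B ↦ C
    C ↦ AA

A->AB, B->C, C->AA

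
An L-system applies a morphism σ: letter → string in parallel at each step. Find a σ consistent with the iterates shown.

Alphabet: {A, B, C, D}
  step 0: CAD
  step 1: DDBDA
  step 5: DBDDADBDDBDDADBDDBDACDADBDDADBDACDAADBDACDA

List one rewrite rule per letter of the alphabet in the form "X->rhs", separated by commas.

A->DBD, B->CD, C->D, D->A

  step 0 ⇒ step 1: CAD ⇒ D·DBD·A
    A ↦ DBD
    C ↦ D
    D ↦ A
    B ↦ CD  (constrained at step 1)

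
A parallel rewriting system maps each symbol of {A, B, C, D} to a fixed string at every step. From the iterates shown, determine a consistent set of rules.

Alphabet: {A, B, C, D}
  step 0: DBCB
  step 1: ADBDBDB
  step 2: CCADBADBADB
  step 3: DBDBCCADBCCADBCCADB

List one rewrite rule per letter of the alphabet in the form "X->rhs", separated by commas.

A->CC, B->DB, C->DB, D->A

  step 2 ⇒ step 3: CCADBADBADB ⇒ DB·DB·CC·A·DB·CC·A·DB·CC·A·DB
    A ↦ CC
    B ↦ DB
    C ↦ DB
    D ↦ A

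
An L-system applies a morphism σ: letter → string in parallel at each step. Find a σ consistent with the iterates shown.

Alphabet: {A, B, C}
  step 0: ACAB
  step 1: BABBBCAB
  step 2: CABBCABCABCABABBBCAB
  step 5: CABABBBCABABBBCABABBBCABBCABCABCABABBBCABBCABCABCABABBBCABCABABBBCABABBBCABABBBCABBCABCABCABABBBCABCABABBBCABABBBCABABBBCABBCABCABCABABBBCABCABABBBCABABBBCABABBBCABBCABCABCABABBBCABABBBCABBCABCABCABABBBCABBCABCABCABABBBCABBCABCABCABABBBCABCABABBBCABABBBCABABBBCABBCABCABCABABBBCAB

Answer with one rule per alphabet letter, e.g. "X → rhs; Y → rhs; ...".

  step 1 ⇒ step 2: BABBBCAB ⇒ CAB·B·CAB·CAB·CAB·ABB·B·CAB
    A ↦ B
    B ↦ CAB
    C ↦ ABB

A->B, B->CAB, C->ABB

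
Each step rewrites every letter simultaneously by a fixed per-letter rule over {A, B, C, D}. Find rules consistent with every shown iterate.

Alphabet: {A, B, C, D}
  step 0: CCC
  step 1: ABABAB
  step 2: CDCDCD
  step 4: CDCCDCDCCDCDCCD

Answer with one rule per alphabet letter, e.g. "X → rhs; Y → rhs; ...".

  step 1 ⇒ step 2: ABABAB ⇒ C·D·C·D·C·D
    A ↦ C
    B ↦ D
  step 0 ⇒ step 1: CCC ⇒ AB·AB·AB
    C ↦ AB
    D ↦ AAB  (constrained at step 2)

A->C, B->D, C->AB, D->AAB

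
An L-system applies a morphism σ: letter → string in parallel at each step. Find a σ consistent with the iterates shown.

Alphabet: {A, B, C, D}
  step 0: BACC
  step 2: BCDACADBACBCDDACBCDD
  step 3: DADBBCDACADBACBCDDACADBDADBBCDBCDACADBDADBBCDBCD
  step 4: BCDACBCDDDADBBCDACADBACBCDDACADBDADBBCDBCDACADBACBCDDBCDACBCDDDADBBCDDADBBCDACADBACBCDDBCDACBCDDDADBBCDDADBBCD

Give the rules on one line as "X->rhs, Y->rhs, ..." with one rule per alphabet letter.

A->AC, B->D, C->ADB, D->BCD

  step 3 ⇒ step 4: DADBBCDACADBACBCDDACADBDADBBCDBCDACADBDADBBCDBCD ⇒ BCD·AC·BCD·D·D·ADB·BCD·AC·ADB·AC·BCD·D·AC·ADB·D·ADB·BCD·BCD·AC·ADB·AC·BCD·D·BCD·AC·BCD·D·D·ADB·BCD·D·ADB·BCD·AC·ADB·AC·BCD·D·BCD·AC·BCD·D·D·ADB·BCD·D·ADB·BCD
    A ↦ AC
    B ↦ D
    C ↦ ADB
    D ↦ BCD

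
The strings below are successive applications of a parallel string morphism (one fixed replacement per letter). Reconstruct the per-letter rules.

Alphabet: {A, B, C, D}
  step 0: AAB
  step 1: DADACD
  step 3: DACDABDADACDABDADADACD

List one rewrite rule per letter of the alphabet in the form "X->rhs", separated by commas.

A->DA, B->CD, C->A, D->AB

  step 0 ⇒ step 1: AAB ⇒ DA·DA·CD
    A ↦ DA
    B ↦ CD
    C ↦ A  (constrained at step 1)
    D ↦ AB  (constrained at step 1)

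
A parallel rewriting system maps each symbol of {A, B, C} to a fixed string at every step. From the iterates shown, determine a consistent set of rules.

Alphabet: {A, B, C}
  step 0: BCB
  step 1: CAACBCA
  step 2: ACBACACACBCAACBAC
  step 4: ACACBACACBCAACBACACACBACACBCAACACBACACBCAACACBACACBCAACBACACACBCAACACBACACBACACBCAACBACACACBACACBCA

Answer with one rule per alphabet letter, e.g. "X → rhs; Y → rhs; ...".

  step 1 ⇒ step 2: CAACBCA ⇒ ACB·AC·AC·ACB·CA·ACB·AC
    A ↦ AC
    B ↦ CA
    C ↦ ACB

A->AC, B->CA, C->ACB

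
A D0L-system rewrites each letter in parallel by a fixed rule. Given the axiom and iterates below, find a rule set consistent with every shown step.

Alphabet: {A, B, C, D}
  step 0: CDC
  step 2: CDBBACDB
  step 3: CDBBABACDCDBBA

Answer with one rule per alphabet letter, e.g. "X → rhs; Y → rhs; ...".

A->CD, B->BA, C->CD, D->B

  step 2 ⇒ step 3: CDBBACDB ⇒ CD·B·BA·BA·CD·CD·B·BA
    A ↦ CD
    B ↦ BA
    C ↦ CD
    D ↦ B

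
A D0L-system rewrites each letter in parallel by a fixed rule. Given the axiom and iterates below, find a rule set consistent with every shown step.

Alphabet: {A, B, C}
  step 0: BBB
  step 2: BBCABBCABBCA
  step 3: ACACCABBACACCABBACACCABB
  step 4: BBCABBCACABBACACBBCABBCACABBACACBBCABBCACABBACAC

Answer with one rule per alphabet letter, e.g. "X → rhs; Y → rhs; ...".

  step 3 ⇒ step 4: ACACCABBACACCABBACACCABB ⇒ BB·CA·BB·CA·CA·BB·AC·AC·BB·CA·BB·CA·CA·BB·AC·AC·BB·CA·BB·CA·CA·BB·AC·AC
    A ↦ BB
    B ↦ AC
    C ↦ CA

A->BB, B->AC, C->CA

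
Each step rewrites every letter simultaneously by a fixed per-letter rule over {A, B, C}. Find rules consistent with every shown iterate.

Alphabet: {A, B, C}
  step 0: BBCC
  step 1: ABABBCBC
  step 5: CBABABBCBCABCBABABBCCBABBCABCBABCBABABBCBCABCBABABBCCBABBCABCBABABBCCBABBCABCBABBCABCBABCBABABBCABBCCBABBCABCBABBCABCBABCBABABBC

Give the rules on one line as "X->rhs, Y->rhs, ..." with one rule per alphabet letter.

  step 0 ⇒ step 1: BBCC ⇒ AB·AB·BC·BC
    B ↦ AB
    C ↦ BC
    A ↦ CB  (constrained at step 1)

A->CB, B->AB, C->BC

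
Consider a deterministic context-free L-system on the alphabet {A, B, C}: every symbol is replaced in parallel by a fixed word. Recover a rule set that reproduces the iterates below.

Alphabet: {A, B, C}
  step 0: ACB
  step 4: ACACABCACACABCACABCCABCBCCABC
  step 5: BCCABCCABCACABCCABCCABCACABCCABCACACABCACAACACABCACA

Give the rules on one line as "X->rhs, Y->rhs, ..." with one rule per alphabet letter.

  step 4 ⇒ step 5: ACACABCACACABCACABCCABCBCCABC ⇒ BC·CA·BC·CA·BC·A·CA·BC·CA·BC·CA·BC·A·CA·BC·CA·BC·A·CA·CA·BC·A·CA·A·CA·CA·BC·A·CA
    A ↦ BC
    B ↦ A
    C ↦ CA

A->BC, B->A, C->CA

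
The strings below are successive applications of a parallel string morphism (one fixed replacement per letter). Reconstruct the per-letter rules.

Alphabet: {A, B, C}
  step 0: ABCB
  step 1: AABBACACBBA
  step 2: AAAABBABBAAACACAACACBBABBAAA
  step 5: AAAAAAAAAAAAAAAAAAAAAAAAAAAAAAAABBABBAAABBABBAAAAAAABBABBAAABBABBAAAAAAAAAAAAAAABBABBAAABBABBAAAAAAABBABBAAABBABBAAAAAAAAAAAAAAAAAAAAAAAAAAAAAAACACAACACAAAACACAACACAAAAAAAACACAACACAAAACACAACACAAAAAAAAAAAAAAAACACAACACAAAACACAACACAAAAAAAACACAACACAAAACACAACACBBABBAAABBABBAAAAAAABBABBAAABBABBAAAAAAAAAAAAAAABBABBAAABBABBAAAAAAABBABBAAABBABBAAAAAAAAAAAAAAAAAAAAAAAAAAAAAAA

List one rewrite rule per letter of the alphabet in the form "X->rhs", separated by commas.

A->AA, B->BBA, C->CAC

  step 1 ⇒ step 2: AABBACACBBA ⇒ AA·AA·BBA·BBA·AA·CAC·AA·CAC·BBA·BBA·AA
    A ↦ AA
    B ↦ BBA
    C ↦ CAC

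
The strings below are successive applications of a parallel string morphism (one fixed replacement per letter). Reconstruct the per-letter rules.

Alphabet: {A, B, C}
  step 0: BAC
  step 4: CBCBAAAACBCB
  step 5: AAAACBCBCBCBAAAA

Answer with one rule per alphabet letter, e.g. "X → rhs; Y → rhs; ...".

A->CB, B->A, C->A

  step 4 ⇒ step 5: CBCBAAAACBCB ⇒ A·A·A·A·CB·CB·CB·CB·A·A·A·A
    A ↦ CB
    B ↦ A
    C ↦ A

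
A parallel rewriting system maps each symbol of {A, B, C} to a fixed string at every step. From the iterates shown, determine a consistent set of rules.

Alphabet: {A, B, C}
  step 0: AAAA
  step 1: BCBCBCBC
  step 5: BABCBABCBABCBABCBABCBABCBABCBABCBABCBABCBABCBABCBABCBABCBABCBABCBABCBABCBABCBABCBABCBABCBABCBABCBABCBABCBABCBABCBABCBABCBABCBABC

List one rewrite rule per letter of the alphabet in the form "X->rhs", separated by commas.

  step 0 ⇒ step 1: AAAA ⇒ BC·BC·BC·BC
    A ↦ BC
    B ↦ BA  (constrained at step 1)
    C ↦ BC  (constrained at step 1)

A->BC, B->BA, C->BC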